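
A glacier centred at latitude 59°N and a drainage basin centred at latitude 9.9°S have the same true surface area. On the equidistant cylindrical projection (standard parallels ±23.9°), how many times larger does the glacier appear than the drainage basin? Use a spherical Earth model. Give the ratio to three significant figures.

1.91

In the equirectangular projection with standard parallel φ₀ = 23.9° (x = Rλ cos φ₀, y = Rφ), meridians are true-scale (h = 1) and the parallel scale is k = cos φ₀ / cos φ.
Areal scale at 59°: h·k = 1.000 × 1.775 = 1.775.
Areal scale at 9.9°: h·k = 1.000 × 0.9281 = 0.9281.
Ratio = 1.775/0.9281 ≈ 1.91.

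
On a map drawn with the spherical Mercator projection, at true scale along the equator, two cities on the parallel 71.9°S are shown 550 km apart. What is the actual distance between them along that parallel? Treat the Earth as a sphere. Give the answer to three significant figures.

171 km

For Mercator, h = k = sec φ (a conformal cylindrical projection has a single point scale, 1/cos φ).
Along the parallel at 71.9°, map distances are exaggerated by k = sec 71.9° = 3.219.
True distance = 550 / 3.219 = 550 × cos 71.9° ≈ 171 km.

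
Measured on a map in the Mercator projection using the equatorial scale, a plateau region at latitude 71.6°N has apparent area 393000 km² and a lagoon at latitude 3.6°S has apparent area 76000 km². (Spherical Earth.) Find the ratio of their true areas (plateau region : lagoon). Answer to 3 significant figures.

0.517

Since Mercator area scale is 1/cos²φ, the true area equals the apparent area multiplied by cos²φ.
True area of plateau region: 393000 × cos²(71.6°) = 393000 × 0.09963 = 39160 km².
True area of lagoon: 76000 × cos²(3.6°) = 76000 × 0.9961 = 75700 km².
Ratio = 39160 / 75700 ≈ 0.517.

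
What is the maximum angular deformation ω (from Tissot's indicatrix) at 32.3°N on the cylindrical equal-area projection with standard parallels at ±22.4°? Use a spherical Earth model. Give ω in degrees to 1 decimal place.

For cylindrical equal-area with standard parallel φ₀, h = cos φ / cos φ₀ and k = cos φ₀ / cos φ, so h·k = 1.
At 32.3°: h = 0.9142, k = 1.094; principal scales a = 1.094, b = 0.9142.
sin(ω/2) = (a − b)/(a + b) = 0.1796/2.008 = 0.08942, so ω = 2 arcsin(0.08942) ≈ 10.3°.

10.3°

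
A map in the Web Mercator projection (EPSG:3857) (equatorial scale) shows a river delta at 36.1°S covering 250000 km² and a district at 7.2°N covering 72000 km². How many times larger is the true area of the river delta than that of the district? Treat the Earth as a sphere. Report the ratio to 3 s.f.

2.30

Since Mercator area scale is 1/cos²φ, the true area equals the apparent area multiplied by cos²φ.
True area of river delta: 250000 × cos²(36.1°) = 250000 × 0.6528 = 163200 km².
True area of district: 72000 × cos²(7.2°) = 72000 × 0.9843 = 70870 km².
Ratio = 163200 / 70870 ≈ 2.30.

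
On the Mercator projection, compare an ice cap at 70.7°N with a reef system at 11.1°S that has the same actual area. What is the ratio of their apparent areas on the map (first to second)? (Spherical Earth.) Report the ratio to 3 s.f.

On Mercator, area is exaggerated by sec²φ = 1/cos²φ.
At 70.7°: sec²(70.7°) = 1/0.3305² = 9.154.
At 11.1°: sec²(11.1°) = 1/0.9813² = 1.038.
Ratio = 9.154/1.038 = cos²(11.1°)/cos²(70.7°) ≈ 8.81.

8.81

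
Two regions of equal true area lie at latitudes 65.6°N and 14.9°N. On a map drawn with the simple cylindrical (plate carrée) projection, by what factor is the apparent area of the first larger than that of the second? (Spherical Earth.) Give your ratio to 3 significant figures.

2.34

For the equirectangular projection with φ₀ = 0 (plate carrée), h = 1 along meridians and k = sec φ along parallels.
Areal scale at 65.6°: h·k = 1.000 × 2.421 = 2.421.
Areal scale at 14.9°: h·k = 1.000 × 1.035 = 1.035.
Ratio = 2.421/1.035 ≈ 2.34.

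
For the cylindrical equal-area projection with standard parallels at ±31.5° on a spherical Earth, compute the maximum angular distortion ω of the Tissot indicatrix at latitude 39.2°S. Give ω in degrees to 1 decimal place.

For cylindrical equal-area with standard parallel φ₀, h = cos φ / cos φ₀ and k = cos φ₀ / cos φ, so h·k = 1.
At 39.2°: h = 0.9089, k = 1.100; principal scales a = 1.100, b = 0.9089.
sin(ω/2) = (a − b)/(a + b) = 0.1914/2.009 = 0.09526, so ω = 2 arcsin(0.09526) ≈ 10.9°.

10.9°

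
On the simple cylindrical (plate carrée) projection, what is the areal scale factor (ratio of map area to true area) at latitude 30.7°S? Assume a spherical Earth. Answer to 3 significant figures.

Plate carrée maps x = Rλ, y = Rφ. The meridian scale is h = 1 and the parallel scale is k = 1/cos φ = sec φ.
Areal scale = h·k = 1 × sec φ; at 30.7°, h = 1.000, k = 1.163, so h·k = 1.163.

1.16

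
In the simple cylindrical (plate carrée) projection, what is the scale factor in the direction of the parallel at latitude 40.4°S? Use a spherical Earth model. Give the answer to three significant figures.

Plate carrée maps x = Rλ, y = Rφ. The meridian scale is h = 1 and the parallel scale is k = 1/cos φ = sec φ.
k = 1/cos 40.4° = 1/0.7615 = 1.313.

1.31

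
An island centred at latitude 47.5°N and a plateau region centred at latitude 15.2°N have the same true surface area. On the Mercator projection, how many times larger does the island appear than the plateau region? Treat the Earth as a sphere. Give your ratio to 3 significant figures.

2.04

Mercator is conformal with k = sec φ, so areal scale = k² = sec²φ.
At 47.5°: sec²(47.5°) = 1/0.6756² = 2.191.
At 15.2°: sec²(15.2°) = 1/0.9650² = 1.074.
Ratio = 2.191/1.074 = cos²(15.2°)/cos²(47.5°) ≈ 2.04.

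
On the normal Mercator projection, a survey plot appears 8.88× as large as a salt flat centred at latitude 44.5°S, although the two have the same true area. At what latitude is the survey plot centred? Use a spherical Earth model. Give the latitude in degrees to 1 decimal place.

76.2°

For equal true areas on Mercator, apparent areas scale as sec²φ, so the ratio is cos²φ₂ / cos²φ₁.
cos²φ₂ / cos²φ₁ = 8.88  ⇒  cos φ₁ = cos 44.5° / √8.88 = 0.7133/2.980 = 0.2394.
φ₁ = arccos(0.2394) ≈ 76.2°.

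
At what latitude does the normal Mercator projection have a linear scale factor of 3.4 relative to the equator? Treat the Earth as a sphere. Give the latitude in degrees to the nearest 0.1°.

72.9°

Mercator scale is k = sec φ = 1/cos φ.
1/cos φ = 3.4  ⇒  cos φ = 0.2941  ⇒  φ = arccos(0.2941) ≈ 72.9°.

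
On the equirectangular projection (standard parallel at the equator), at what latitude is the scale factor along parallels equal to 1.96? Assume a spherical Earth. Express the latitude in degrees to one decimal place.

59.3°

Plate carrée: h = 1, k = sec φ along parallels.
sec φ = 1.96  ⇒  cos φ = 0.5102  ⇒  φ ≈ 59.3°.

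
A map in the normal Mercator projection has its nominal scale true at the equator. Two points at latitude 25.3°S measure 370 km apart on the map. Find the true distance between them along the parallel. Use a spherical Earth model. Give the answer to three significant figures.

For Mercator, h = k = sec φ (a conformal cylindrical projection has a single point scale, 1/cos φ).
Along the parallel at 25.3°, map distances are exaggerated by k = sec 25.3° = 1.106.
True distance = 370 / 1.106 = 370 × cos 25.3° ≈ 335 km.

335 km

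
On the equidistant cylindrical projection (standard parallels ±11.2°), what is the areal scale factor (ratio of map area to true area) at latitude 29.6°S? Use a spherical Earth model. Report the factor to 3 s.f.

1.13

With standard parallel φ₀ = 11.2°, the equirectangular projection gives x = Rλ cos φ₀, y = Rφ, so h = 1 and k = cos 11.2° / cos φ.
Areal scale = h·k = 1 × cos φ₀ / cos φ; at 29.6°, h = 1.000, k = 1.128, so h·k = 1.128.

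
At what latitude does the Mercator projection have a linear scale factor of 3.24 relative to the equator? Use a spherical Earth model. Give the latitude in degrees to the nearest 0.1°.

72.0°

Mercator scale is k = sec φ = 1/cos φ.
1/cos φ = 3.24  ⇒  cos φ = 0.3086  ⇒  φ = arccos(0.3086) ≈ 72.0°.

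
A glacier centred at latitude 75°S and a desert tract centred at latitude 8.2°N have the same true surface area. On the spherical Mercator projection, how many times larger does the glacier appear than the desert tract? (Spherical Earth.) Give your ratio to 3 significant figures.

Mercator areal scale is sec²φ.
At 75°: sec²(75°) = 1/0.2588² = 14.93.
At 8.2°: sec²(8.2°) = 1/0.9898² = 1.021.
Ratio = 14.93/1.021 = cos²(8.2°)/cos²(75°) ≈ 14.6.

14.6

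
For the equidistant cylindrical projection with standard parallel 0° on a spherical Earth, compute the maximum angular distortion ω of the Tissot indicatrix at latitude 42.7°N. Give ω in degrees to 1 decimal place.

17.6°

For the equirectangular projection with φ₀ = 0 (plate carrée), h = 1 along meridians and k = sec φ along parallels.
At 42.7°: h = 1.000, k = 1.361; principal scales a = 1.361, b = 1.000.
sin(ω/2) = (a − b)/(a + b) = 0.3607/2.361 = 0.1528, so ω = 2 arcsin(0.1528) ≈ 17.6°.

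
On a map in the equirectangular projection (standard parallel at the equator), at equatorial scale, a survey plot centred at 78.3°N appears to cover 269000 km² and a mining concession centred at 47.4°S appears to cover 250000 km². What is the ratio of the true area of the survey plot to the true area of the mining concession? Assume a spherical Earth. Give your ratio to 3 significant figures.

Plate carrée has h = 1 and k = sec φ, giving areal scale sec φ; true area = (apparent area) · cos φ.
True area of survey plot: 269000 × cos(78.3°) = 269000 × 0.2028 = 54550 km².
True area of mining concession: 250000 × cos(47.4°) = 250000 × 0.6769 = 169200 km².
Ratio = 54550 / 169200 ≈ 0.322.

0.322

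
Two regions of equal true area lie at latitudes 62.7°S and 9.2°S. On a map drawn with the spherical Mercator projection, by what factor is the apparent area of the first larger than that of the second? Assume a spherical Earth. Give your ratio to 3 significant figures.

Mercator is conformal with k = sec φ, so areal scale = k² = sec²φ.
At 62.7°: sec²(62.7°) = 1/0.4586² = 4.754.
At 9.2°: sec²(9.2°) = 1/0.9871² = 1.026.
Ratio = 4.754/1.026 = cos²(9.2°)/cos²(62.7°) ≈ 4.63.

4.63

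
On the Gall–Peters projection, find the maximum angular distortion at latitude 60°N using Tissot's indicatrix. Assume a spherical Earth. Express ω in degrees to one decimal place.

The Gall–Peters projection is cylindrical equal-area with φ₀ = 45°. A cylindrical equal-area projection with standard parallel φ₀ has meridian scale h = cos φ / cos φ₀ and parallel scale k = cos φ₀ / cos φ (so areas are preserved, h·k = 1).
At 60°: h = 0.7071, k = 1.414; principal scales a = 1.414, b = 0.7071.
sin(ω/2) = (a − b)/(a + b) = 0.7071/2.121 = 0.3333, so ω = 2 arcsin(0.3333) ≈ 38.9°.

38.9°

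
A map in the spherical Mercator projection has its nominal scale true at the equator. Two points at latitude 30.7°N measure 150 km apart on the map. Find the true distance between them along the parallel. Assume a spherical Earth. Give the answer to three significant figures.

129 km

The Mercator projection is conformal; its linear scale factor is the same in every direction and equals sec φ = 1/cos φ.
Along the parallel at 30.7°, map distances are exaggerated by k = sec 30.7° = 1.163.
True distance = 150 / 1.163 = 150 × cos 30.7° ≈ 129 km.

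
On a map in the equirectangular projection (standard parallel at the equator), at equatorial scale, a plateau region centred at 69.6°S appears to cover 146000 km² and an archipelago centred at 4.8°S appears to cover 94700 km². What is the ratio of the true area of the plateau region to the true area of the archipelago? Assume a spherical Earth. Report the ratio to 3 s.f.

0.539

Plate carrée has h = 1 and k = sec φ, giving areal scale sec φ; true area = (apparent area) · cos φ.
True area of plateau region: 146000 × cos(69.6°) = 146000 × 0.3486 = 50890 km².
True area of archipelago: 94700 × cos(4.8°) = 94700 × 0.9965 = 94370 km².
Ratio = 50890 / 94370 ≈ 0.539.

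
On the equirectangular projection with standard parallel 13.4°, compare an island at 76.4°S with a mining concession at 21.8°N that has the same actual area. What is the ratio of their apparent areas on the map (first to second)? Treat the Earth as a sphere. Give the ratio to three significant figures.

3.95

The equidistant cylindrical projection with φ₀ = 13.4° has h = 1 (meridians true) and k = cos φ₀ / cos φ along parallels.
Areal scale at 76.4°: h·k = 1.000 × 4.137 = 4.137.
Areal scale at 21.8°: h·k = 1.000 × 1.048 = 1.048.
Ratio = 4.137/1.048 ≈ 3.95.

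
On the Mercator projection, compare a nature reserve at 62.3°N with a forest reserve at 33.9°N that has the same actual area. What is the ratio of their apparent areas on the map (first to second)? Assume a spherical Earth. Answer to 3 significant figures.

Mercator is conformal with k = sec φ, so areal scale = k² = sec²φ.
At 62.3°: sec²(62.3°) = 1/0.4648² = 4.628.
At 33.9°: sec²(33.9°) = 1/0.8300² = 1.452.
Ratio = 4.628/1.452 = cos²(33.9°)/cos²(62.3°) ≈ 3.19.

3.19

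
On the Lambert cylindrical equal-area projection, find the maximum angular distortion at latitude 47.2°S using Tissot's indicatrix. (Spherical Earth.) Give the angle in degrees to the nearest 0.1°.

The Lambert cylindrical equal-area projection is the cylindrical equal-area projection with its standard parallel at the equator (φ₀ = 0). A cylindrical equal-area projection with standard parallel φ₀ has meridian scale h = cos φ / cos φ₀ and parallel scale k = cos φ₀ / cos φ (so areas are preserved, h·k = 1).
At 47.2°: h = 0.6794, k = 1.472; principal scales a = 1.472, b = 0.6794.
sin(ω/2) = (a − b)/(a + b) = 0.7924/2.151 = 0.3683, so ω = 2 arcsin(0.3683) ≈ 43.2°.

43.2°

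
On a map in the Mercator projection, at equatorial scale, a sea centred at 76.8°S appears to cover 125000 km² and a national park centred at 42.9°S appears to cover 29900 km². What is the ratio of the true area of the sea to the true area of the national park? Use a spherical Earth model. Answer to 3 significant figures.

0.406

Since Mercator area scale is 1/cos²φ, the true area equals the apparent area multiplied by cos²φ.
True area of sea: 125000 × cos²(76.8°) = 125000 × 0.05214 = 6518 km².
True area of national park: 29900 × cos²(42.9°) = 29900 × 0.5366 = 16040 km².
Ratio = 6518 / 16040 ≈ 0.406.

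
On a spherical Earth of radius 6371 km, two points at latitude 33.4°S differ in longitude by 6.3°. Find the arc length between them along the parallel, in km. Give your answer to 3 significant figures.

Arc length along a parallel = R cos φ · Δλ (with Δλ in radians).
= 6371 × cos 33.4° × (6.3° × π/180) = 6371 × 0.8348 × 0.1100 ≈ 585 km.

585 km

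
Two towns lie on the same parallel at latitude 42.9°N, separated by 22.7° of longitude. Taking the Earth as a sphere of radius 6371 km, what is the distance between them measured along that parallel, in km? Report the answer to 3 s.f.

1850 km

Arc length along a parallel = R cos φ · Δλ (with Δλ in radians).
= 6371 × cos 42.9° × (22.7° × π/180) = 6371 × 0.7325 × 0.3962 ≈ 1850 km.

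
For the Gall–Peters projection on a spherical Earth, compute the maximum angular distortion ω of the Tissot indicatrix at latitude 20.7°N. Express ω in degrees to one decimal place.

Gall–Peters is a cylindrical equal-area projection with standard parallels at ±45°. For cylindrical equal-area with standard parallel φ₀, h = cos φ / cos φ₀ and k = cos φ₀ / cos φ, so h·k = 1.
At 20.7°: h = 1.323, k = 0.7559; principal scales a = 1.323, b = 0.7559.
sin(ω/2) = (a − b)/(a + b) = 0.5670/2.079 = 0.2728, so ω = 2 arcsin(0.2728) ≈ 31.7°.

31.7°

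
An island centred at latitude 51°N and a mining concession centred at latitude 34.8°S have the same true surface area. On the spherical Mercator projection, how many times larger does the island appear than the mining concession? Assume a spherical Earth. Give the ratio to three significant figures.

1.70

Mercator is conformal with k = sec φ, so areal scale = k² = sec²φ.
At 51°: sec²(51°) = 1/0.6293² = 2.525.
At 34.8°: sec²(34.8°) = 1/0.8211² = 1.483.
Ratio = 2.525/1.483 = cos²(34.8°)/cos²(51°) ≈ 1.70.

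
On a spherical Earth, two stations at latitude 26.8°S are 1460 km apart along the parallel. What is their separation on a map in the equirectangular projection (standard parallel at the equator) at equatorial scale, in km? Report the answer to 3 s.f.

1640 km

In the plate carrée (x = Rλ, y = Rφ), meridians are true-scale (h = 1) and parallels are stretched by k = sec φ.
Along the parallel, k = sec 26.8° = 1/0.8926 = 1.120.
Map distance = 1460 × 1.120 ≈ 1640 km.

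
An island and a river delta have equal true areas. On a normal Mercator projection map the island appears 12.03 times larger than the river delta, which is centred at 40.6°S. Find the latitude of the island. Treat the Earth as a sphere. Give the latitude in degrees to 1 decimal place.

For equal true areas on Mercator, apparent areas scale as sec²φ, so the ratio is cos²φ₂ / cos²φ₁.
cos²φ₂ / cos²φ₁ = 12.03  ⇒  cos φ₁ = cos 40.6° / √12.03 = 0.7593/3.468 = 0.2189.
φ₁ = arccos(0.2189) ≈ 77.4°.

77.4°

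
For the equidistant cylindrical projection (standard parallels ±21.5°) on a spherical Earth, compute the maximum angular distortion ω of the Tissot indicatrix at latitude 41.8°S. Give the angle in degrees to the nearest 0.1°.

12.7°

In the equirectangular projection with standard parallel φ₀ = 21.5° (x = Rλ cos φ₀, y = Rφ), meridians are true-scale (h = 1) and the parallel scale is k = cos φ₀ / cos φ.
At 41.8°: h = 1.000, k = 1.248; principal scales a = 1.248, b = 1.000.
sin(ω/2) = (a − b)/(a + b) = 0.2481/2.248 = 0.1104, so ω = 2 arcsin(0.1104) ≈ 12.7°.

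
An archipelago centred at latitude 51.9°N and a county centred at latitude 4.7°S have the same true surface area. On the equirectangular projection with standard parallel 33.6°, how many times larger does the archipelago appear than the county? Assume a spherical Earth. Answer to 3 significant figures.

1.62

With standard parallel φ₀ = 33.6°, the equirectangular projection gives x = Rλ cos φ₀, y = Rφ, so h = 1 and k = cos 33.6° / cos φ.
Areal scale at 51.9°: h·k = 1.000 × 1.350 = 1.350.
Areal scale at 4.7°: h·k = 1.000 × 0.8357 = 0.8357.
Ratio = 1.350/0.8357 ≈ 1.62.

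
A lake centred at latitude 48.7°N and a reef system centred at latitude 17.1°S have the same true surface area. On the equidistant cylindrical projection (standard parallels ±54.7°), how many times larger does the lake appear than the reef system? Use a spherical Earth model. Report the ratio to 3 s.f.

With standard parallel φ₀ = 54.7°, the equirectangular projection gives x = Rλ cos φ₀, y = Rφ, so h = 1 and k = cos 54.7° / cos φ.
Areal scale at 48.7°: h·k = 1.000 × 0.8755 = 0.8755.
Areal scale at 17.1°: h·k = 1.000 × 0.6046 = 0.6046.
Ratio = 0.8755/0.6046 ≈ 1.45.

1.45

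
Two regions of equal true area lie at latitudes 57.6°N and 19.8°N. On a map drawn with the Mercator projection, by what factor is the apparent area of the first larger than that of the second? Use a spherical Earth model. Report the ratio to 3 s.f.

3.08

Mercator areal scale is sec²φ.
At 57.6°: sec²(57.6°) = 1/0.5358² = 3.483.
At 19.8°: sec²(19.8°) = 1/0.9409² = 1.130.
Ratio = 3.483/1.130 = cos²(19.8°)/cos²(57.6°) ≈ 3.08.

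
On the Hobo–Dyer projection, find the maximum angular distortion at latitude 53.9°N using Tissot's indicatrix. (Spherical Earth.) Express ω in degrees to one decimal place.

33.6°

Hobo–Dyer is a cylindrical equal-area projection with standard parallels at ±37.5°. Cylindrical equal-area (φ₀ = 37.5°): h = cos φ / cos 37.5° along meridians, k = cos 37.5° / cos φ along parallels; h·k = 1.
At 53.9°: h = 0.7427, k = 1.347; principal scales a = 1.347, b = 0.7427.
sin(ω/2) = (a − b)/(a + b) = 0.6038/2.089 = 0.2890, so ω = 2 arcsin(0.2890) ≈ 33.6°.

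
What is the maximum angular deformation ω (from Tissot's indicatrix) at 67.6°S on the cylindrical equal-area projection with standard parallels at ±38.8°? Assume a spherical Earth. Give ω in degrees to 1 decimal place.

For cylindrical equal-area with standard parallel φ₀, h = cos φ / cos φ₀ and k = cos φ₀ / cos φ, so h·k = 1.
At 67.6°: h = 0.4890, k = 2.045; principal scales a = 2.045, b = 0.4890.
sin(ω/2) = (a − b)/(a + b) = 1.556/2.534 = 0.6141, so ω = 2 arcsin(0.6141) ≈ 75.8°.

75.8°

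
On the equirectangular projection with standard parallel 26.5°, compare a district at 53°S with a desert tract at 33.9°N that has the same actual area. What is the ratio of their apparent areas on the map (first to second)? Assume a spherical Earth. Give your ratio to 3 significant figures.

The equidistant cylindrical projection with φ₀ = 26.5° has h = 1 (meridians true) and k = cos φ₀ / cos φ along parallels.
Areal scale at 53°: h·k = 1.000 × 1.487 = 1.487.
Areal scale at 33.9°: h·k = 1.000 × 1.078 = 1.078.
Ratio = 1.487/1.078 ≈ 1.38.

1.38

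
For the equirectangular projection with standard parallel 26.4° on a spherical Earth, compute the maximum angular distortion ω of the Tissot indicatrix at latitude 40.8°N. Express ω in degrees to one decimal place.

9.6°

With standard parallel φ₀ = 26.4°, the equirectangular projection gives x = Rλ cos φ₀, y = Rφ, so h = 1 and k = cos 26.4° / cos φ.
At 40.8°: h = 1.000, k = 1.183; principal scales a = 1.183, b = 1.000.
sin(ω/2) = (a − b)/(a + b) = 0.1832/2.183 = 0.08393, so ω = 2 arcsin(0.08393) ≈ 9.6°.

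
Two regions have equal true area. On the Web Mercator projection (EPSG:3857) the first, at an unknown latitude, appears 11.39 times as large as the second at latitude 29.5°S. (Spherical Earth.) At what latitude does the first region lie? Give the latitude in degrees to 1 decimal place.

75.1°

Mercator areal scale is sec²φ, so apparent-area ratio = sec²φ₁ / sec²φ₂ = cos²φ₂ / cos²φ₁.
cos²φ₂ / cos²φ₁ = 11.39  ⇒  cos φ₁ = cos 29.5° / √11.39 = 0.8704/3.375 = 0.2579.
φ₁ = arccos(0.2579) ≈ 75.1°.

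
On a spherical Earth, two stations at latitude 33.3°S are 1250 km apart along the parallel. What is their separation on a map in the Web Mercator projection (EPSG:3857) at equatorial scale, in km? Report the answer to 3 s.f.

Mercator is conformal, so the point scale is isotropic: h = k = sec φ = 1/cos φ.
Along the parallel, k = sec 33.3° = 1/0.8358 = 1.196.
Map distance = 1250 × 1.196 ≈ 1500 km.

1500 km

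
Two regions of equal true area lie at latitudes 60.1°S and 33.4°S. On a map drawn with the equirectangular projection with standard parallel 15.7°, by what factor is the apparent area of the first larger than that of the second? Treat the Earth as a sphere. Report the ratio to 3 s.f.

1.67

The equidistant cylindrical projection with φ₀ = 15.7° has h = 1 (meridians true) and k = cos φ₀ / cos φ along parallels.
Areal scale at 60.1°: h·k = 1.000 × 1.931 = 1.931.
Areal scale at 33.4°: h·k = 1.000 × 1.153 = 1.153.
Ratio = 1.931/1.153 ≈ 1.67.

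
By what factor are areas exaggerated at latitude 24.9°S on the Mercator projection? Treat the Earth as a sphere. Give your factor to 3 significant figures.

1.22

The Mercator projection is conformal; its linear scale factor is the same in every direction and equals sec φ = 1/cos φ.
Areal scale = k² = sec²φ = 1/cos²(24.9°) = 1/0.9070² = 1.215.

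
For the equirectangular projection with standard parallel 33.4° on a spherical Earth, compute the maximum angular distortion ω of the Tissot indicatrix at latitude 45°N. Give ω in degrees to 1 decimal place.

9.5°

With standard parallel φ₀ = 33.4°, the equirectangular projection gives x = Rλ cos φ₀, y = Rφ, so h = 1 and k = cos 33.4° / cos φ.
At 45°: h = 1.000, k = 1.181; principal scales a = 1.181, b = 1.000.
sin(ω/2) = (a − b)/(a + b) = 0.1807/2.181 = 0.08284, so ω = 2 arcsin(0.08284) ≈ 9.5°.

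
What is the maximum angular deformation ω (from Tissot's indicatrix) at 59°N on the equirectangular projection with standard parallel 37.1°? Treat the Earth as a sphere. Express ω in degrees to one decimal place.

24.9°

The equidistant cylindrical projection with φ₀ = 37.1° has h = 1 (meridians true) and k = cos φ₀ / cos φ along parallels.
At 59°: h = 1.000, k = 1.549; principal scales a = 1.549, b = 1.000.
sin(ω/2) = (a − b)/(a + b) = 0.5486/2.549 = 0.2153, so ω = 2 arcsin(0.2153) ≈ 24.9°.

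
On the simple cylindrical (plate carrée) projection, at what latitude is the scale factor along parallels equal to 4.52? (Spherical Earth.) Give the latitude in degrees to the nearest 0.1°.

77.2°

Plate carrée: h = 1, k = sec φ along parallels.
sec φ = 4.52  ⇒  cos φ = 0.2212  ⇒  φ ≈ 77.2°.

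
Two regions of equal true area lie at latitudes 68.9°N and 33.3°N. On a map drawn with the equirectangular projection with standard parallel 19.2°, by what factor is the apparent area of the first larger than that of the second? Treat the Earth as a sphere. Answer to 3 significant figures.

2.32

With standard parallel φ₀ = 19.2°, the equirectangular projection gives x = Rλ cos φ₀, y = Rφ, so h = 1 and k = cos 19.2° / cos φ.
Areal scale at 68.9°: h·k = 1.000 × 2.623 = 2.623.
Areal scale at 33.3°: h·k = 1.000 × 1.130 = 1.130.
Ratio = 2.623/1.130 ≈ 2.32.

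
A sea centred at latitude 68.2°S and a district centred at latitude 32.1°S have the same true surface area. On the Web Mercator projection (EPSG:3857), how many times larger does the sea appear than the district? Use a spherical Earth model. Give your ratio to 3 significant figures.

Mercator areal scale is sec²φ.
At 68.2°: sec²(68.2°) = 1/0.3714² = 7.251.
At 32.1°: sec²(32.1°) = 1/0.8471² = 1.394.
Ratio = 7.251/1.394 = cos²(32.1°)/cos²(68.2°) ≈ 5.20.

5.20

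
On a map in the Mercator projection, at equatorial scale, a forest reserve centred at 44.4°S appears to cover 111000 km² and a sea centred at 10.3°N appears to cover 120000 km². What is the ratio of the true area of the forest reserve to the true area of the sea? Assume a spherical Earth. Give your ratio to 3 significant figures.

Since Mercator area scale is 1/cos²φ, the true area equals the apparent area multiplied by cos²φ.
True area of forest reserve: 111000 × cos²(44.4°) = 111000 × 0.5105 = 56660 km².
True area of sea: 120000 × cos²(10.3°) = 120000 × 0.9680 = 116200 km².
Ratio = 56660 / 116200 ≈ 0.488.

0.488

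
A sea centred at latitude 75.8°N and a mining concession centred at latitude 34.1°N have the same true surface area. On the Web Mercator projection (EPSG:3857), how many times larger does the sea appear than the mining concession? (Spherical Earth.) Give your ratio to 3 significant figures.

Mercator areal scale is sec²φ.
At 75.8°: sec²(75.8°) = 1/0.2453² = 16.62.
At 34.1°: sec²(34.1°) = 1/0.8281² = 1.458.
Ratio = 16.62/1.458 = cos²(34.1°)/cos²(75.8°) ≈ 11.4.

11.4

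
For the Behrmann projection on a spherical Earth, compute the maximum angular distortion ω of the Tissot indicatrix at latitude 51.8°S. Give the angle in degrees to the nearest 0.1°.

Behrmann is a cylindrical equal-area projection with standard parallels at ±30°. For cylindrical equal-area with standard parallel φ₀, h = cos φ / cos φ₀ and k = cos φ₀ / cos φ, so h·k = 1.
At 51.8°: h = 0.7141, k = 1.400; principal scales a = 1.400, b = 0.7141.
sin(ω/2) = (a − b)/(a + b) = 0.6863/2.114 = 0.3246, so ω = 2 arcsin(0.3246) ≈ 37.9°.

37.9°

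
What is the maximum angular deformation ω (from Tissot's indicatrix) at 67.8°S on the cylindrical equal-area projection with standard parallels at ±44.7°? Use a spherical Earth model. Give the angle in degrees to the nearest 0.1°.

68.0°

A cylindrical equal-area projection with standard parallel φ₀ has meridian scale h = cos φ / cos φ₀ and parallel scale k = cos φ₀ / cos φ (so areas are preserved, h·k = 1).
At 67.8°: h = 0.5316, k = 1.881; principal scales a = 1.881, b = 0.5316.
sin(ω/2) = (a − b)/(a + b) = 1.350/2.413 = 0.5594, so ω = 2 arcsin(0.5594) ≈ 68.0°.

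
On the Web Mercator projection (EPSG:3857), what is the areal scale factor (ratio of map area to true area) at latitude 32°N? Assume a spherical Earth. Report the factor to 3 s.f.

For Mercator, h = k = sec φ (a conformal cylindrical projection has a single point scale, 1/cos φ).
Areal scale = k² = sec²φ = 1/cos²(32°) = 1/0.8480² = 1.390.

1.39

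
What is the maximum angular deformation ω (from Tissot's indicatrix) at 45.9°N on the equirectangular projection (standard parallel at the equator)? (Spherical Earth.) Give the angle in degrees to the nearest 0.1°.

For the equirectangular projection with φ₀ = 0 (plate carrée), h = 1 along meridians and k = sec φ along parallels.
At 45.9°: h = 1.000, k = 1.437; principal scales a = 1.437, b = 1.000.
sin(ω/2) = (a − b)/(a + b) = 0.4370/2.437 = 0.1793, so ω = 2 arcsin(0.1793) ≈ 20.7°.

20.7°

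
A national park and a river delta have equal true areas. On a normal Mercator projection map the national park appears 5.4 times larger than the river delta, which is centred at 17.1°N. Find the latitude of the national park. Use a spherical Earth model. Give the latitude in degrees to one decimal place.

65.7°

For equal true areas on Mercator, apparent areas scale as sec²φ, so the ratio is cos²φ₂ / cos²φ₁.
cos²φ₂ / cos²φ₁ = 5.4  ⇒  cos φ₁ = cos 17.1° / √5.4 = 0.9558/2.324 = 0.4113.
φ₁ = arccos(0.4113) ≈ 65.7°.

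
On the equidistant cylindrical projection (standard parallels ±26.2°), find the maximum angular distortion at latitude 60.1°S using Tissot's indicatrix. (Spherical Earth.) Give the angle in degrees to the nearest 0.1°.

In the equirectangular projection with standard parallel φ₀ = 26.2° (x = Rλ cos φ₀, y = Rφ), meridians are true-scale (h = 1) and the parallel scale is k = cos φ₀ / cos φ.
At 60.1°: h = 1.000, k = 1.800; principal scales a = 1.800, b = 1.000.
sin(ω/2) = (a − b)/(a + b) = 0.8000/2.800 = 0.2857, so ω = 2 arcsin(0.2857) ≈ 33.2°.

33.2°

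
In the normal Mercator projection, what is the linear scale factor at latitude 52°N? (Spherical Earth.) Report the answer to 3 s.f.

1.62

For Mercator, h = k = sec φ (a conformal cylindrical projection has a single point scale, 1/cos φ).
k = 1/cos 52° = 1/0.6157 = 1.624.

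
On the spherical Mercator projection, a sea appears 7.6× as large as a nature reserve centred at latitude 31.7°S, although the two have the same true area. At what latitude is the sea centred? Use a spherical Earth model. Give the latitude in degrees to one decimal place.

For equal true areas on Mercator, apparent areas scale as sec²φ, so the ratio is cos²φ₂ / cos²φ₁.
cos²φ₂ / cos²φ₁ = 7.6  ⇒  cos φ₁ = cos 31.7° / √7.6 = 0.8508/2.757 = 0.3086.
φ₁ = arccos(0.3086) ≈ 72.0°.

72.0°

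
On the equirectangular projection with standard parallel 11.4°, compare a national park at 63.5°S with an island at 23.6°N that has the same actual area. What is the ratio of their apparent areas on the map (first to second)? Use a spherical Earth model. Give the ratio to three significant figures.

2.05

The equidistant cylindrical projection with φ₀ = 11.4° has h = 1 (meridians true) and k = cos φ₀ / cos φ along parallels.
Areal scale at 63.5°: h·k = 1.000 × 2.197 = 2.197.
Areal scale at 23.6°: h·k = 1.000 × 1.070 = 1.070.
Ratio = 2.197/1.070 ≈ 2.05.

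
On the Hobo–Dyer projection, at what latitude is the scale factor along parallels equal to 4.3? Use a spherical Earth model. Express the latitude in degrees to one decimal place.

Hobo–Dyer is a cylindrical equal-area projection with standard parallels at ±37.5°. A cylindrical equal-area projection with standard parallel φ₀ has meridian scale h = cos φ / cos φ₀ and parallel scale k = cos φ₀ / cos φ (so areas are preserved, h·k = 1).
k = cos φ₀ / cos φ = 4.3  ⇒  cos φ = cos 37.5° / 4.3 = 0.1845.
φ = arccos(0.1845) ≈ 79.4°.

79.4°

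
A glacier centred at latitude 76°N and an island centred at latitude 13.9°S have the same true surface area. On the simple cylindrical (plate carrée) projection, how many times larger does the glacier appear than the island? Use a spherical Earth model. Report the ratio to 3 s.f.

4.01

Plate carrée maps x = Rλ, y = Rφ. The meridian scale is h = 1 and the parallel scale is k = 1/cos φ = sec φ.
Areal scale at 76°: h·k = 1.000 × 4.134 = 4.134.
Areal scale at 13.9°: h·k = 1.000 × 1.030 = 1.030.
Ratio = 4.134/1.030 ≈ 4.01.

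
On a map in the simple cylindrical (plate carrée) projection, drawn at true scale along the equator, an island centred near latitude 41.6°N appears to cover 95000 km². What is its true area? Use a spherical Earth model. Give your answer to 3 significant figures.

71000 km²

For the equirectangular projection with φ₀ = 0 (plate carrée), h = 1 along meridians and k = sec φ along parallels.
Areal scale = h·k = 1 × sec φ; at 41.6°, h = 1.000, k = 1.337, so h·k = 1.337.
True area = apparent / (areal scale) = 95000 / 1.337 ≈ 71000 km².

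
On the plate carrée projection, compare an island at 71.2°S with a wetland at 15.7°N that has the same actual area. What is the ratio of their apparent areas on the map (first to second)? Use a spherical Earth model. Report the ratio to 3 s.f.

In the plate carrée (x = Rλ, y = Rφ), meridians are true-scale (h = 1) and parallels are stretched by k = sec φ.
Areal scale at 71.2°: h·k = 1.000 × 3.103 = 3.103.
Areal scale at 15.7°: h·k = 1.000 × 1.039 = 1.039.
Ratio = 3.103/1.039 ≈ 2.99.

2.99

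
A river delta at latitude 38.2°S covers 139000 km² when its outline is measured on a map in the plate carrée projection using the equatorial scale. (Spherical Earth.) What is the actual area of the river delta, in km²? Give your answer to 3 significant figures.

109000 km²

Plate carrée maps x = Rλ, y = Rφ. The meridian scale is h = 1 and the parallel scale is k = 1/cos φ = sec φ.
Areal scale = h·k = 1 × sec φ; at 38.2°, h = 1.000, k = 1.272, so h·k = 1.272.
True area = apparent / (areal scale) = 139000 / 1.272 ≈ 109000 km².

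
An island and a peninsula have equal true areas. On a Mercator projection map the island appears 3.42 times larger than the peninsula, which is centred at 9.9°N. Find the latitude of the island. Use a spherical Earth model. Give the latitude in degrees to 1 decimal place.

For equal true areas on Mercator, apparent areas scale as sec²φ, so the ratio is cos²φ₂ / cos²φ₁.
cos²φ₂ / cos²φ₁ = 3.42  ⇒  cos φ₁ = cos 9.9° / √3.42 = 0.9851/1.849 = 0.5327.
φ₁ = arccos(0.5327) ≈ 57.8°.

57.8°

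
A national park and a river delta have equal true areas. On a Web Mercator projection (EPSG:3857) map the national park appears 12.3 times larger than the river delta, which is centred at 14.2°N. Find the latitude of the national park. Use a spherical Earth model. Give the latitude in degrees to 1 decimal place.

Mercator areal scale is sec²φ, so apparent-area ratio = sec²φ₁ / sec²φ₂ = cos²φ₂ / cos²φ₁.
cos²φ₂ / cos²φ₁ = 12.3  ⇒  cos φ₁ = cos 14.2° / √12.3 = 0.9694/3.507 = 0.2764.
φ₁ = arccos(0.2764) ≈ 74.0°.

74.0°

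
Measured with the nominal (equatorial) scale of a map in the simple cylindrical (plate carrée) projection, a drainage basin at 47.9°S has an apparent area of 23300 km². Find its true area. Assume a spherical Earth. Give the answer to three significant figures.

For the equirectangular projection with φ₀ = 0 (plate carrée), h = 1 along meridians and k = sec φ along parallels.
Areal scale = h·k = 1 × sec φ; at 47.9°, h = 1.000, k = 1.492, so h·k = 1.492.
True area = apparent / (areal scale) = 23300 / 1.492 ≈ 15600 km².

15600 km²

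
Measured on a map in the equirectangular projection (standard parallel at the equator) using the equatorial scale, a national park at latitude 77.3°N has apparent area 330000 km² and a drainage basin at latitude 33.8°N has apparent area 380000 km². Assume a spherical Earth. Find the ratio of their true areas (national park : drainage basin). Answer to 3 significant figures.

On the plate carrée, areal scale = h·k = 1 × sec φ, so true area = apparent × cos φ.
True area of national park: 330000 × cos(77.3°) = 330000 × 0.2198 = 72550 km².
True area of drainage basin: 380000 × cos(33.8°) = 380000 × 0.8310 = 315800 km².
Ratio = 72550 / 315800 ≈ 0.230.

0.230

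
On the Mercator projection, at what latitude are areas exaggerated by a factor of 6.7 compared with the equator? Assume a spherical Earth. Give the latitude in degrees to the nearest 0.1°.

67.3°

Mercator areal scale is sec²φ.
sec²φ = 6.7  ⇒  cos²φ = 0.1493  ⇒  cos φ = 0.3863.
φ = arccos(0.3863) ≈ 67.3°.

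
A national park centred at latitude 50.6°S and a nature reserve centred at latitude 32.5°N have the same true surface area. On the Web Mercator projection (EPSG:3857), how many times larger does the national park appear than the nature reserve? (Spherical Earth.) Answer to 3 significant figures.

1.77

On Mercator, area is exaggerated by sec²φ = 1/cos²φ.
At 50.6°: sec²(50.6°) = 1/0.6347² = 2.482.
At 32.5°: sec²(32.5°) = 1/0.8434² = 1.406.
Ratio = 2.482/1.406 = cos²(32.5°)/cos²(50.6°) ≈ 1.77.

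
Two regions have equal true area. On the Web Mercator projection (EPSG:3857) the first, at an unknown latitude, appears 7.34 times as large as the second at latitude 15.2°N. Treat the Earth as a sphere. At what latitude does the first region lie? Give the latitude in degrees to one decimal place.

Mercator areal scale is sec²φ, so apparent-area ratio = sec²φ₁ / sec²φ₂ = cos²φ₂ / cos²φ₁.
cos²φ₂ / cos²φ₁ = 7.34  ⇒  cos φ₁ = cos 15.2° / √7.34 = 0.9650/2.709 = 0.3562.
φ₁ = arccos(0.3562) ≈ 69.1°.

69.1°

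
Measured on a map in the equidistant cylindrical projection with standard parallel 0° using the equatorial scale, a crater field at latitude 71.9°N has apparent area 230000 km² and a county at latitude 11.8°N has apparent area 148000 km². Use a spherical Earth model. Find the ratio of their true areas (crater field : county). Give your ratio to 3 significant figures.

0.493

Plate carrée has h = 1 and k = sec φ, giving areal scale sec φ; true area = (apparent area) · cos φ.
True area of crater field: 230000 × cos(71.9°) = 230000 × 0.3107 = 71460 km².
True area of county: 148000 × cos(11.8°) = 148000 × 0.9789 = 144900 km².
Ratio = 71460 / 144900 ≈ 0.493.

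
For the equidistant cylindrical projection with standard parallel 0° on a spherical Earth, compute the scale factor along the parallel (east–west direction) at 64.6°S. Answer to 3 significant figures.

In the plate carrée (x = Rλ, y = Rφ), meridians are true-scale (h = 1) and parallels are stretched by k = sec φ.
k = 1/cos 64.6° = 1/0.4289 = 2.331.

2.33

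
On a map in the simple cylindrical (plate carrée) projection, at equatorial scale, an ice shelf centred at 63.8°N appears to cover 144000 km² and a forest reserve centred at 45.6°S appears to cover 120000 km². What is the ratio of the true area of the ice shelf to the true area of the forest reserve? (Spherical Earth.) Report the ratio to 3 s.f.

0.757

On the plate carrée, areal scale = h·k = 1 × sec φ, so true area = apparent × cos φ.
True area of ice shelf: 144000 × cos(63.8°) = 144000 × 0.4415 = 63580 km².
True area of forest reserve: 120000 × cos(45.6°) = 120000 × 0.6997 = 83960 km².
Ratio = 63580 / 83960 ≈ 0.757.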